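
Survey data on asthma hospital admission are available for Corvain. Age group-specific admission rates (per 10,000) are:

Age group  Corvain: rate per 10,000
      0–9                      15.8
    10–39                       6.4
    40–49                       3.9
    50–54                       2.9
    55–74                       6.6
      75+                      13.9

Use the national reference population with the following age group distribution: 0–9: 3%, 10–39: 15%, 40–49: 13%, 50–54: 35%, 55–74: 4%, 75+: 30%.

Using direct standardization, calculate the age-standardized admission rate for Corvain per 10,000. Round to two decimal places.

Standard weights: 0.03, 0.15, 0.13, 0.35, 0.04, 0.30.
Standardized rate: 0.0300×15.8 + 0.1500×6.4 + 0.1300×3.9 + 0.3500×2.9 + 0.0400×6.6 + 0.3000×13.9 = 7.3900 per 10,000.

7.39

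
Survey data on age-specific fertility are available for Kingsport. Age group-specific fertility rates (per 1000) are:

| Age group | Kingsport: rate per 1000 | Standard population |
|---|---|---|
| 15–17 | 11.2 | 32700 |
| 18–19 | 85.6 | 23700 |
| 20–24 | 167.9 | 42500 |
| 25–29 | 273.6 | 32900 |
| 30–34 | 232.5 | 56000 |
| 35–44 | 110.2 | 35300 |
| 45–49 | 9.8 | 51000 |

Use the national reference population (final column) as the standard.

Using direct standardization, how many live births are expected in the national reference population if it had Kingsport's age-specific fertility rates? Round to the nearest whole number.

Expected live births = Σ (standard pop × age-specific rate ÷ 1000)
= 32700×11.2/1000 + 23700×85.6/1000 + 42500×167.9/1000 + 32900×273.6/1000 + 56000×232.5/1000 + 35300×110.2/1000 + 51000×9.8/1000
= 366.24 + 2028.72 + 7135.75 + 9001.44 + 13020.00 + 3890.06 + 499.80 = 35942.01.

35942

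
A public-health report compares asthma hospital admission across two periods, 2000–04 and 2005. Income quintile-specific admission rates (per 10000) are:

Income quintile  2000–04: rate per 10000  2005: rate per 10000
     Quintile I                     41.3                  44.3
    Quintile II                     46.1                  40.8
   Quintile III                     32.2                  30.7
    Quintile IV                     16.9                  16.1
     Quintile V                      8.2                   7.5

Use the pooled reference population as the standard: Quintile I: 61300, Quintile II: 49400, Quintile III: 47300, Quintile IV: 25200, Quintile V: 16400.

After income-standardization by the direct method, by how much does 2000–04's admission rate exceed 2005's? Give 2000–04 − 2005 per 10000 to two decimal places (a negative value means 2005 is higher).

0.90

Standard total = 199600; weights = 0.3071, 0.2475, 0.2370, 0.1263, 0.0822.
2000–04: 0.3071×41.3 + 0.2475×46.1 + 0.2370×32.2 + 0.1263×16.9 + 0.0822×8.2 = 34.5313 per 10000.
2005: 0.3071×44.3 + 0.2475×40.8 + 0.2370×30.7 + 0.1263×16.1 + 0.0822×7.5 = 33.6270 per 10000.
Difference = 34.5313 − 33.6270 = 0.9044.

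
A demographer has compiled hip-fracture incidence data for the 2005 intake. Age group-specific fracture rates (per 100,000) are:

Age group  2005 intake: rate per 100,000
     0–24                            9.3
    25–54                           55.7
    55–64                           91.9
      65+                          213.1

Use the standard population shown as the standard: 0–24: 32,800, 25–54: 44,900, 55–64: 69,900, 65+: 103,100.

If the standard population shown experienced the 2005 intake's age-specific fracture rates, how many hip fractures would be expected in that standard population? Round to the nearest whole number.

Expected hip fractures = Σ (standard pop × age-specific rate ÷ 100,000)
= 32,800×9.3/100,000 + 44,900×55.7/100,000 + 69,900×91.9/100,000 + 103,100×213.1/100,000
= 3.05 + 25.01 + 64.24 + 219.71 = 312.00.

312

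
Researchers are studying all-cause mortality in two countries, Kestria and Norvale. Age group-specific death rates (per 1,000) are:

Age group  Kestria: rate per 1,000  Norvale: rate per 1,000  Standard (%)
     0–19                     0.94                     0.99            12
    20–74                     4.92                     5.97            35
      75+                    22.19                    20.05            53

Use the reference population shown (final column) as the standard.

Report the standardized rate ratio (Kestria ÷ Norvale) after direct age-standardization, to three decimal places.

Standard weights: 0.12, 0.35, 0.53.
Kestria: 0.1200×0.94 + 0.3500×4.92 + 0.5300×22.19 = 13.5955 per 1,000.
Norvale: 0.1200×0.99 + 0.3500×5.97 + 0.5300×20.05 = 12.8348 per 1,000.
Ratio = 13.5955 ÷ 12.8348 = 1.05927.

1.059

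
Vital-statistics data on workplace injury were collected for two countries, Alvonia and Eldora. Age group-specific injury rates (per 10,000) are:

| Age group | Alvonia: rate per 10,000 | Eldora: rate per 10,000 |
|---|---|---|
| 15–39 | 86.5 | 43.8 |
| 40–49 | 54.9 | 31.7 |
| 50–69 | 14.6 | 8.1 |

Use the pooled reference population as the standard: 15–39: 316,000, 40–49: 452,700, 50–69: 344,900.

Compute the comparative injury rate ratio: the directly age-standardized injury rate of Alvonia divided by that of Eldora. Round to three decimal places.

1.847

Standard total = 1,113,600; weights = 0.2838, 0.4065, 0.3097.
Alvonia: 0.2838×86.5 + 0.4065×54.9 + 0.3097×14.6 = 51.3854 per 10,000.
Eldora: 0.2838×43.8 + 0.4065×31.7 + 0.3097×8.1 = 27.8242 per 10,000.
Ratio = 51.3854 ÷ 27.8242 = 1.84678.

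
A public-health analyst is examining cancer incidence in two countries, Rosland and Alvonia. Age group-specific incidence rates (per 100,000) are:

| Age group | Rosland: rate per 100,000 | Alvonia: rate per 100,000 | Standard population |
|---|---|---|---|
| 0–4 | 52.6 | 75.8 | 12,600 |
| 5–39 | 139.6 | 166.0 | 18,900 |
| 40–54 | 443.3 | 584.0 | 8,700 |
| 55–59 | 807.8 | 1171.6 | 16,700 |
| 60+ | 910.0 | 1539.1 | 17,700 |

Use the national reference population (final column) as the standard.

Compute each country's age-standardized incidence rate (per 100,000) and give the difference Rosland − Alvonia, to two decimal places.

Standard total = 74,600; weights = 0.1689, 0.2534, 0.1166, 0.2239, 0.2373.
Rosland: 0.1689×52.6 + 0.2534×139.6 + 0.1166×443.3 + 0.2239×807.8 + 0.2373×910.0 = 492.6966 per 100,000.
Alvonia: 0.1689×75.8 + 0.2534×166.0 + 0.1166×584.0 + 0.2239×1171.6 + 0.2373×1539.1 = 750.4165 per 100,000.
Difference = 492.6966 − 750.4165 = -257.7198.

-257.72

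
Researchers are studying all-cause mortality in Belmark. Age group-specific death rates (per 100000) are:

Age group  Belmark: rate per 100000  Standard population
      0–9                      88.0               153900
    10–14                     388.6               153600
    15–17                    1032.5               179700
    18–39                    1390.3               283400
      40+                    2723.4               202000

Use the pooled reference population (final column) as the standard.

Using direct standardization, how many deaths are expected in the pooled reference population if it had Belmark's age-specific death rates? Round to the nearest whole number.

12029

Expected deaths = Σ (standard pop × age-specific rate ÷ 100000)
= 153900×88.0/100000 + 153600×388.6/100000 + 179700×1032.5/100000 + 283400×1390.3/100000 + 202000×2723.4/100000
= 135.43 + 596.89 + 1855.40 + 3940.11 + 5501.27 = 12029.10.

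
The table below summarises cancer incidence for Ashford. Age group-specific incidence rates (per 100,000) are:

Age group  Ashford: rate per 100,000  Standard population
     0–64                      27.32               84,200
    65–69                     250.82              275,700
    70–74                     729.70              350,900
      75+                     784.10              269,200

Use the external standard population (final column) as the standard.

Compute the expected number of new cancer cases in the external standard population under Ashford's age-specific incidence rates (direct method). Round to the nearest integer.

Expected new cancer cases = Σ (standard pop × age-specific rate ÷ 100,000)
= 84,200×27.32/100,000 + 275,700×250.82/100,000 + 350,900×729.70/100,000 + 269,200×784.10/100,000
= 23.00 + 691.51 + 2560.52 + 2110.80 = 5385.83.

5386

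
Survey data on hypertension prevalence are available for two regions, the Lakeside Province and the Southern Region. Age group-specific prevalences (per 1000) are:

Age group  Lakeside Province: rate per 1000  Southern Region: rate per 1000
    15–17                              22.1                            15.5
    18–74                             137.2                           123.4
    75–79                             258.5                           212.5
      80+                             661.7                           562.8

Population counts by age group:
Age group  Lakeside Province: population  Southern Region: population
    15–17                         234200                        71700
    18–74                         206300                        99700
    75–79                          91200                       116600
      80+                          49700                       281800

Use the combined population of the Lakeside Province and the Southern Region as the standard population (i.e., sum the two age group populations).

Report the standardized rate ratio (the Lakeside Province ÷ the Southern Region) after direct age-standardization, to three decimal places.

1.178

Combined standard total = 1151200; weights = 0.2657, 0.2658, 0.1805, 0.2880.
The Lakeside Province: 0.2657×22.1 + 0.2658×137.2 + 0.1805×258.5 + 0.2880×661.7 = 279.5461 per 1000.
The Southern Region: 0.2657×15.5 + 0.2658×123.4 + 0.1805×212.5 + 0.2880×562.8 = 237.3415 per 1000.
Ratio = 279.5461 ÷ 237.3415 = 1.17782.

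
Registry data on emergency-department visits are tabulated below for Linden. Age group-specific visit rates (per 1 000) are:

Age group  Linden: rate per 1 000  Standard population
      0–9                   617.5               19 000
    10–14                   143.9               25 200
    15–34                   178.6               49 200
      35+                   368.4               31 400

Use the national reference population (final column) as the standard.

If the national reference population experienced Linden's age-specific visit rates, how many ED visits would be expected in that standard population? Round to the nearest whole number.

35714

Expected ED visits = Σ (standard pop × age-specific rate ÷ 1 000)
= 19 000×617.5/1 000 + 25 200×143.9/1 000 + 49 200×178.6/1 000 + 31 400×368.4/1 000
= 11732.50 + 3626.28 + 8787.12 + 11567.76 = 35713.66.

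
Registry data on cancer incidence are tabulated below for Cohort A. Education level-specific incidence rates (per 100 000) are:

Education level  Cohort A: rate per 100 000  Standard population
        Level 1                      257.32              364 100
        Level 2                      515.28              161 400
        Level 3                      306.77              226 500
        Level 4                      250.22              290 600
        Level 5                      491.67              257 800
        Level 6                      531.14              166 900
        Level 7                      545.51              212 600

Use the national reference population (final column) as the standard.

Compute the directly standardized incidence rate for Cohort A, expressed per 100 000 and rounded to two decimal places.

387.18

Standard total = 1 679 900; weights = 0.2167, 0.0961, 0.1348, 0.1730, 0.1535, 0.0994, 0.1266.
Standardized rate: 0.2167×257.32 + 0.0961×515.28 + 0.1348×306.77 + 0.1730×250.22 + 0.1535×491.67 + 0.0994×531.14 + 0.1266×545.51 = 387.1831 per 100 000.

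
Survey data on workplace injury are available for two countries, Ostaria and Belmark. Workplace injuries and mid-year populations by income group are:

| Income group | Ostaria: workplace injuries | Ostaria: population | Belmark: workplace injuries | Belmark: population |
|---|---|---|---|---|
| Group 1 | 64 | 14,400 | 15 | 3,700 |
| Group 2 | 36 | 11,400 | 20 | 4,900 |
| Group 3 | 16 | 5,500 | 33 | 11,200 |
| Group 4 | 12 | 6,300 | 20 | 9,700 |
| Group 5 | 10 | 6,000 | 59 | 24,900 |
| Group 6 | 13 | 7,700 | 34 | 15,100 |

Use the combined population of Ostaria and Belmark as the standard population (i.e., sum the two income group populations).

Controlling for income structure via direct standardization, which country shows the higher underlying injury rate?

Income-specific rates per 10,000 for Ostaria: 44.44, 31.58, 29.09, 19.05, 16.67, 16.88.
For Belmark: 40.54, 40.82, 29.46, 20.62, 23.69, 22.52.
Combined standard total = 120,800; weights = 0.1498, 0.1349, 0.1382, 0.1325, 0.2558, 0.1887.
Ostaria: 0.1498×44.44 + 0.1349×31.58 + 0.1382×29.09 + 0.1325×19.05 + 0.2558×16.67 + 0.1887×16.88 = 24.9147 per 10,000.
Belmark: 0.1498×40.54 + 0.1349×40.82 + 0.1382×29.46 + 0.1325×20.62 + 0.2558×23.69 + 0.1887×22.52 = 28.6969 per 10,000.
The crude rates (29.43 vs 26.04) would put Ostaria higher, but that reflects its income composition; once standardized to a common income structure, Belmark has the higher underlying rate.

Belmark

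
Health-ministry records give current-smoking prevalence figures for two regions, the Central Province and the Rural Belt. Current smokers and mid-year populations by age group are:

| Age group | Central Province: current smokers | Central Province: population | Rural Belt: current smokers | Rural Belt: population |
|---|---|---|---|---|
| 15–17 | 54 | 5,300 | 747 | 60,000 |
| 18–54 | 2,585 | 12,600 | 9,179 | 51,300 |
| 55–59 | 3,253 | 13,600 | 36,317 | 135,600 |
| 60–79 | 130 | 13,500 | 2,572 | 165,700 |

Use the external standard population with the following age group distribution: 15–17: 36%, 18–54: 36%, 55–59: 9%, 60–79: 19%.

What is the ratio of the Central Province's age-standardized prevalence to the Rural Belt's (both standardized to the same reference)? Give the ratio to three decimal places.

1.051

Age-specific rates per 1,000 for the Central Province: 10.189, 205.159, 239.191, 9.630.
For the Rural Belt: 12.450, 178.928, 267.824, 15.522.
Standard weights: 0.36, 0.36, 0.09, 0.19.
The Central Province: 0.3600×10.189 + 0.3600×205.159 + 0.0900×239.191 + 0.1900×9.630 = 100.8819 per 1,000.
The Rural Belt: 0.3600×12.450 + 0.3600×178.928 + 0.0900×267.824 + 0.1900×15.522 = 95.9494 per 1,000.
Ratio = 100.8819 ÷ 95.9494 = 1.05141.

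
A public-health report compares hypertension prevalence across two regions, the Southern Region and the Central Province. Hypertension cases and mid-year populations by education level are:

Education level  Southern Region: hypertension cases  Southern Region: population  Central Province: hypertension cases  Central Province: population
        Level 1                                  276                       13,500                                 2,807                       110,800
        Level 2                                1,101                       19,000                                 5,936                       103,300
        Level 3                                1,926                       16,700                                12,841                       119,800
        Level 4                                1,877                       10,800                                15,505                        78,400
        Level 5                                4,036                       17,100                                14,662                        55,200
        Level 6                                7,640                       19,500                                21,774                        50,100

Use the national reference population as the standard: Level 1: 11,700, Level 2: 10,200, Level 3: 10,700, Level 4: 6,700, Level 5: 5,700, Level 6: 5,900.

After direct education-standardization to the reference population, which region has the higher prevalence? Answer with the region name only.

Central Province

Education-specific rates per 1,000 for the Southern Region: 20.444, 57.947, 115.329, 173.796, 236.023, 391.795.
For the Central Province: 25.334, 57.464, 107.187, 197.768, 265.616, 434.611.
Standard total = 50,900; weights = 0.2299, 0.2004, 0.2102, 0.1316, 0.1120, 0.1159.
The Southern Region: 0.2299×20.444 + 0.2004×57.947 + 0.2102×115.329 + 0.1316×173.796 + 0.1120×236.023 + 0.1159×391.795 = 135.2779 per 1,000.
The Central Province: 0.2299×25.334 + 0.2004×57.464 + 0.2102×107.187 + 0.1316×197.768 + 0.1120×265.616 + 0.1159×434.611 = 146.0255 per 1,000.
The crude rates (174.49 vs 142.05) would put the Southern Region higher, but that reflects its education composition; once standardized to a common education structure, the Central Province has the higher underlying rate.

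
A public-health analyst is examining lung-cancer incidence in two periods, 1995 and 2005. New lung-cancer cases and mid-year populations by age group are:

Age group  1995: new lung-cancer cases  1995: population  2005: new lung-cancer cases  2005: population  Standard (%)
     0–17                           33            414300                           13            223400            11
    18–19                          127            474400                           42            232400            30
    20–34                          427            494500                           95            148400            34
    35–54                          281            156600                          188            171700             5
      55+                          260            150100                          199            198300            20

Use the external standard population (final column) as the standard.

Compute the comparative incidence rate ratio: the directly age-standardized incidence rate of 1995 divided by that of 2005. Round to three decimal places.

Age-specific rates per 100000 for 1995: 7.97, 26.77, 86.35, 179.44, 173.22.
For 2005: 5.82, 18.07, 64.02, 109.49, 100.35.
Standard weights: 0.11, 0.30, 0.34, 0.05, 0.20.
1995: 0.1100×7.97 + 0.3000×26.77 + 0.3400×86.35 + 0.0500×179.44 + 0.2000×173.22 = 81.8818 per 100000.
2005: 0.1100×5.82 + 0.3000×18.07 + 0.3400×64.02 + 0.0500×109.49 + 0.2000×100.35 = 53.3726 per 100000.
Ratio = 81.8818 ÷ 53.3726 = 1.53416.

1.534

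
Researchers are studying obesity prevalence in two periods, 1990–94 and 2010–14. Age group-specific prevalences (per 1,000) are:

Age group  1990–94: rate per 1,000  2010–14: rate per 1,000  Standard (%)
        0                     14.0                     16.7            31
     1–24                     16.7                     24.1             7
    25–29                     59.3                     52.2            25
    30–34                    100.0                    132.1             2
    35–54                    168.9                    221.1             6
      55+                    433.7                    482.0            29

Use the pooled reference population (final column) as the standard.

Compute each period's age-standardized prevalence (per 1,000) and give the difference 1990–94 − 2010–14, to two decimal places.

-17.36

Standard weights: 0.31, 0.07, 0.25, 0.02, 0.06, 0.29.
1990–94: 0.3100×14.0 + 0.0700×16.7 + 0.2500×59.3 + 0.0200×100.0 + 0.0600×168.9 + 0.2900×433.7 = 158.2410 per 1,000.
2010–14: 0.3100×16.7 + 0.0700×24.1 + 0.2500×52.2 + 0.0200×132.1 + 0.0600×221.1 + 0.2900×482.0 = 175.6020 per 1,000.
Difference = 158.2410 − 175.6020 = -17.3610.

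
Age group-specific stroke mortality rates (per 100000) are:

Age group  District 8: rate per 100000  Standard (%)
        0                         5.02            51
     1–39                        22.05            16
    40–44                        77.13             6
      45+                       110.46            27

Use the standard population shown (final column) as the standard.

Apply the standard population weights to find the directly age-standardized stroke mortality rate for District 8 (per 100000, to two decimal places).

Standard weights: 0.51, 0.16, 0.06, 0.27.
Standardized rate: 0.5100×5.02 + 0.1600×22.05 + 0.0600×77.13 + 0.2700×110.46 = 40.5402 per 100000.

40.54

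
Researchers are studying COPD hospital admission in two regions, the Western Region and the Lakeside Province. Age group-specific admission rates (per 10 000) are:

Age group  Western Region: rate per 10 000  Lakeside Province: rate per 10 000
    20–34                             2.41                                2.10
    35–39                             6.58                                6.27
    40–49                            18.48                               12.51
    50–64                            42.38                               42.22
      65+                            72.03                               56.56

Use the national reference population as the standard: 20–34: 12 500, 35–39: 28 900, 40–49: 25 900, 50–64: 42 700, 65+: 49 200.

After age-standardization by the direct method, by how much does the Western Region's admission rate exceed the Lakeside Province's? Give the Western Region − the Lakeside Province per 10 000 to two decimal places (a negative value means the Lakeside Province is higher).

5.88

Standard total = 159 200; weights = 0.0785, 0.1815, 0.1627, 0.2682, 0.3090.
The Western Region: 0.0785×2.41 + 0.1815×6.58 + 0.1627×18.48 + 0.2682×42.38 + 0.3090×72.03 = 38.0177 per 10 000.
The Lakeside Province: 0.0785×2.10 + 0.1815×6.27 + 0.1627×12.51 + 0.2682×42.22 + 0.3090×56.56 = 32.1420 per 10 000.
Difference = 38.0177 − 32.1420 = 5.8757.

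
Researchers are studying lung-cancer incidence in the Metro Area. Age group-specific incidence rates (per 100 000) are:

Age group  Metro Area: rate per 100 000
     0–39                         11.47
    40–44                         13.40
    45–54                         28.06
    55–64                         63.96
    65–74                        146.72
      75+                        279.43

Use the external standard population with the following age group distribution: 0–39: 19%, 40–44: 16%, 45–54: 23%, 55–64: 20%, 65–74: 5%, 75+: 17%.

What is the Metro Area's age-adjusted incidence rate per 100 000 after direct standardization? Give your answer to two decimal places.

Standard weights: 0.19, 0.16, 0.23, 0.20, 0.05, 0.17.
Standardized rate: 0.1900×11.47 + 0.1600×13.40 + 0.2300×28.06 + 0.2000×63.96 + 0.0500×146.72 + 0.1700×279.43 = 78.4082 per 100 000.

78.41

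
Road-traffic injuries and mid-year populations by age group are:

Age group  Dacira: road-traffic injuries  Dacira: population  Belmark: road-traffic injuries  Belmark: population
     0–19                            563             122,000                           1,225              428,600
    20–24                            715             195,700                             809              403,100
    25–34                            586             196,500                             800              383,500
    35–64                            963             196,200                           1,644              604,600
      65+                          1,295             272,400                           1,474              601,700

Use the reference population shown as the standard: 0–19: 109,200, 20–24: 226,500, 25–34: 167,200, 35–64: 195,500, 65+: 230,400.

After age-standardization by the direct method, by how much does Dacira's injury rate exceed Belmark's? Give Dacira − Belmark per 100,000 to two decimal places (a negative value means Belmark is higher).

180.18

Age-specific rates per 100,000 for Dacira: 461.48, 365.36, 298.22, 490.83, 475.40.
For Belmark: 285.81, 200.69, 208.60, 271.92, 244.97.
Standard total = 928,800; weights = 0.1176, 0.2439, 0.1800, 0.2105, 0.2481.
Dacira: 0.1176×461.48 + 0.2439×365.36 + 0.1800×298.22 + 0.2105×490.83 + 0.2481×475.40 = 418.2792 per 100,000.
Belmark: 0.1176×285.81 + 0.2439×200.69 + 0.1800×208.60 + 0.2105×271.92 + 0.2481×244.97 = 238.1009 per 100,000.
Difference = 418.2792 − 238.1009 = 180.1783.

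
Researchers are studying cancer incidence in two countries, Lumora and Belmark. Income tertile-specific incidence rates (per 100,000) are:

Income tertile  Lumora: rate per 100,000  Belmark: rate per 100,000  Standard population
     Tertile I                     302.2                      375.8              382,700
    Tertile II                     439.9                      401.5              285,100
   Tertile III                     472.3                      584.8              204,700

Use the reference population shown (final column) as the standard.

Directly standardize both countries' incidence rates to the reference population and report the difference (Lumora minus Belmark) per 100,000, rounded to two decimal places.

Standard total = 872,500; weights = 0.4386, 0.3268, 0.2346.
Lumora: 0.4386×302.2 + 0.3268×439.9 + 0.2346×472.3 = 387.1029 per 100,000.
Belmark: 0.4386×375.8 + 0.3268×401.5 + 0.2346×584.8 = 433.2319 per 100,000.
Difference = 387.1029 − 433.2319 = -46.1291.

-46.13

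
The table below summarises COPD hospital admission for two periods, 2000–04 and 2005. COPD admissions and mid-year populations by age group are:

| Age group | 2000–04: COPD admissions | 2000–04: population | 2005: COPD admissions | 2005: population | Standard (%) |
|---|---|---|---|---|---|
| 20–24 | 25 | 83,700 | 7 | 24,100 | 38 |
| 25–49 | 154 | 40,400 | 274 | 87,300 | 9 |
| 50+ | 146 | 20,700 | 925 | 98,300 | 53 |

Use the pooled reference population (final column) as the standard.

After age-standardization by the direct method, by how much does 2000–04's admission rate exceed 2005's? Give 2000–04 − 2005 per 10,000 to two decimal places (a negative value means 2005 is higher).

-11.85

Age-specific rates per 10,000 for 2000–04: 2.99, 38.12, 70.53.
For 2005: 2.90, 31.39, 94.10.
Standard weights: 0.38, 0.09, 0.53.
2000–04: 0.3800×2.99 + 0.0900×38.12 + 0.5300×70.53 = 41.9473 per 10,000.
2005: 0.3800×2.90 + 0.0900×31.39 + 0.5300×94.10 = 53.8013 per 10,000.
Difference = 41.9473 − 53.8013 = -11.8540.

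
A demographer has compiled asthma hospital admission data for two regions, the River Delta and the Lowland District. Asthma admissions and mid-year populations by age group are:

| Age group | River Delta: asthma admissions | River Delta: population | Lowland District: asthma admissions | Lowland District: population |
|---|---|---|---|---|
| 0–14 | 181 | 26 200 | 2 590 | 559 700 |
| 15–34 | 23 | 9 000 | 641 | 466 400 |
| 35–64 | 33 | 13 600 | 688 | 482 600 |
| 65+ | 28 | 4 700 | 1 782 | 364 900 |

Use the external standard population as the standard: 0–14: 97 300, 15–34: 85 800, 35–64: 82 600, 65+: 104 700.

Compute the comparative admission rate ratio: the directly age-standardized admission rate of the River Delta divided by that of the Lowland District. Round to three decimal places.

1.433

Age-specific rates per 10 000 for the River Delta: 69.08, 25.56, 24.26, 59.57.
For the Lowland District: 46.27, 13.74, 14.26, 48.84.
Standard total = 370 400; weights = 0.2627, 0.2316, 0.2230, 0.2827.
The River Delta: 0.2627×69.08 + 0.2316×25.56 + 0.2230×24.26 + 0.2827×59.57 = 46.3182 per 10 000.
The Lowland District: 0.2627×46.27 + 0.2316×13.74 + 0.2230×14.26 + 0.2827×48.84 = 32.3227 per 10 000.
Ratio = 46.3182 ÷ 32.3227 = 1.43299.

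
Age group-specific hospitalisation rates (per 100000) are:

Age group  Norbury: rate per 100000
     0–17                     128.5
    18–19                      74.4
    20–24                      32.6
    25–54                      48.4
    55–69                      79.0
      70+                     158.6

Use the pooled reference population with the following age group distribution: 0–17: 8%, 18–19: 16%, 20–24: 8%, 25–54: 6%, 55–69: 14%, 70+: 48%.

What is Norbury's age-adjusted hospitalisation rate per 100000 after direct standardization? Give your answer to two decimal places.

Standard weights: 0.08, 0.16, 0.08, 0.06, 0.14, 0.48.
Standardized rate: 0.0800×128.5 + 0.1600×74.4 + 0.0800×32.6 + 0.0600×48.4 + 0.1400×79.0 + 0.4800×158.6 = 114.8840 per 100000.

114.88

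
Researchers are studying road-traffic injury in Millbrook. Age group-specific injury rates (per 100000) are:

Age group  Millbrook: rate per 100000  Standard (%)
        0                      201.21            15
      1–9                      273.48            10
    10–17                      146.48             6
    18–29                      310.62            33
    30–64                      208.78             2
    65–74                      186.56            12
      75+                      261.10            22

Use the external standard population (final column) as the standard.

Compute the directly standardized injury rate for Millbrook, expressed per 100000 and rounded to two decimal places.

Standard weights: 0.15, 0.10, 0.06, 0.33, 0.02, 0.12, 0.22.
Standardized rate: 0.1500×201.21 + 0.1000×273.48 + 0.0600×146.48 + 0.3300×310.62 + 0.0200×208.78 + 0.1200×186.56 + 0.2200×261.10 = 252.8277 per 100000.

252.83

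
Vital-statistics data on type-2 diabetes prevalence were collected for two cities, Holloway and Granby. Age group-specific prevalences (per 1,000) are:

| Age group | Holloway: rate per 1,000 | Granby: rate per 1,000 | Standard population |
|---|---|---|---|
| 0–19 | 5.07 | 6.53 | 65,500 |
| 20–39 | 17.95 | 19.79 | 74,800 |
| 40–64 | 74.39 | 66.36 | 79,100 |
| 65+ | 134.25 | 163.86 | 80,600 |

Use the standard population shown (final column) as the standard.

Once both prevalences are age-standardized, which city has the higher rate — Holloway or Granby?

Granby

Standard total = 300,000; weights = 0.2183, 0.2493, 0.2637, 0.2687.
Holloway: 0.2183×5.07 + 0.2493×17.95 + 0.2637×74.39 + 0.2687×134.25 = 61.2651 per 1,000.
Granby: 0.2183×6.53 + 0.2493×19.79 + 0.2637×66.36 + 0.2687×163.86 = 67.8807 per 1,000.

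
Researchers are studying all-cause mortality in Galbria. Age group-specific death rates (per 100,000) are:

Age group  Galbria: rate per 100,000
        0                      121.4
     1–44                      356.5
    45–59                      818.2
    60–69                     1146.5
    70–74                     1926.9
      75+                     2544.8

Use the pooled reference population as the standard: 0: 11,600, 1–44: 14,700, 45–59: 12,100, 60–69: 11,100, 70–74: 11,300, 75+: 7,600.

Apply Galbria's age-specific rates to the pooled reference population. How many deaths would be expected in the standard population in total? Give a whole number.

704

Expected deaths = Σ (standard pop × age-specific rate ÷ 100,000)
= 11,600×121.4/100,000 + 14,700×356.5/100,000 + 12,100×818.2/100,000 + 11,100×1146.5/100,000 + 11,300×1926.9/100,000 + 7,600×2544.8/100,000
= 14.08 + 52.41 + 99.00 + 127.26 + 217.74 + 193.40 = 703.90.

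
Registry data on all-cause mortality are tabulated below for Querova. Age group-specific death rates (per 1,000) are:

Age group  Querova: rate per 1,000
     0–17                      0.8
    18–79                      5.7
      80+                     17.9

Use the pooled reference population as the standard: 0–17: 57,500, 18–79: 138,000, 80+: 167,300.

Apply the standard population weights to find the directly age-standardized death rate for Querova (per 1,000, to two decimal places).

Standard total = 362,800; weights = 0.1585, 0.3804, 0.4611.
Standardized rate: 0.1585×0.8 + 0.3804×5.7 + 0.4611×17.9 = 10.5493 per 1,000.

10.55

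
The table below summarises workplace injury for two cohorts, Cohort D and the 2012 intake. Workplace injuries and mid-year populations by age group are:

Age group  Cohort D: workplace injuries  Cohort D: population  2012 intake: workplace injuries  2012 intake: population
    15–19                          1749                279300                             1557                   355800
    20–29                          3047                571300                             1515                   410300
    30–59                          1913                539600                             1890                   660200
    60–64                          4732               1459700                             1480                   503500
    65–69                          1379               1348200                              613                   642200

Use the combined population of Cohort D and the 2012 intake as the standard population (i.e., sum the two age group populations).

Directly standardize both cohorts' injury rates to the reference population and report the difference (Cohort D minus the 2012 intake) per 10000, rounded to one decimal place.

Age-specific rates per 10000 for Cohort D: 62.62, 53.33, 35.45, 32.42, 10.23.
For the 2012 intake: 43.76, 36.92, 28.63, 29.39, 9.55.
Combined standard total = 6770100; weights = 0.0938, 0.1450, 0.1772, 0.2900, 0.2940.
Cohort D: 0.0938×62.62 + 0.1450×53.33 + 0.1772×35.45 + 0.2900×32.42 + 0.2940×10.23 = 32.2979 per 10000.
The 2012 intake: 0.0938×43.76 + 0.1450×36.92 + 0.1772×28.63 + 0.2900×29.39 + 0.2940×9.55 = 25.8623 per 10000.
Difference = 32.2979 − 25.8623 = 6.4356.

6.4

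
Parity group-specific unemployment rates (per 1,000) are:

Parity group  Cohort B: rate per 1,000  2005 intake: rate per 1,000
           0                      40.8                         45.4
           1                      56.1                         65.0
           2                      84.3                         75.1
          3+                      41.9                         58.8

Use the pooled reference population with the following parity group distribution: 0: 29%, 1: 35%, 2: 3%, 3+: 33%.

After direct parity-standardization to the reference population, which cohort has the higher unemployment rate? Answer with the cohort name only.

Standard weights: 0.29, 0.35, 0.03, 0.33.
Cohort B: 0.2900×40.8 + 0.3500×56.1 + 0.0300×84.3 + 0.3300×41.9 = 47.8230 per 1,000.
The 2005 intake: 0.2900×45.4 + 0.3500×65.0 + 0.0300×75.1 + 0.3300×58.8 = 57.5730 per 1,000.

2005 intake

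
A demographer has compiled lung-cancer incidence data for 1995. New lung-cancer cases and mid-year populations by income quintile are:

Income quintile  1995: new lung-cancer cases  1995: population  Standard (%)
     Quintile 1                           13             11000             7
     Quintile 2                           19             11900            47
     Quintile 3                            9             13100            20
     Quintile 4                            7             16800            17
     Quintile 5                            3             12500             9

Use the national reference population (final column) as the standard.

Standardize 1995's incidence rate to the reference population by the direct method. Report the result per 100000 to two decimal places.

Income-specific rates per 100000 for 1995: 118.18, 159.66, 68.70, 41.67, 24.00.
Standard weights: 0.07, 0.47, 0.20, 0.17, 0.09.
Standardized rate: 0.0700×118.18 + 0.4700×159.66 + 0.2000×68.70 + 0.1700×41.67 + 0.0900×24.00 = 106.2985 per 100000.

106.30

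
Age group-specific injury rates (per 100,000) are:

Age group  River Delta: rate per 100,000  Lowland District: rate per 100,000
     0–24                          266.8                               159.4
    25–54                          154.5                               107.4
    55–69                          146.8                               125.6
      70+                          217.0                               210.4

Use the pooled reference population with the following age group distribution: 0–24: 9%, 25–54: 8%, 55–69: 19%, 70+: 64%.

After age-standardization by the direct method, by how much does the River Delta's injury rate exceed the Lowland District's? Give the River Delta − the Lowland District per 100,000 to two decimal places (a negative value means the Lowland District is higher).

21.69

Standard weights: 0.09, 0.08, 0.19, 0.64.
The River Delta: 0.0900×266.8 + 0.0800×154.5 + 0.1900×146.8 + 0.6400×217.0 = 203.1440 per 100,000.
The Lowland District: 0.0900×159.4 + 0.0800×107.4 + 0.1900×125.6 + 0.6400×210.4 = 181.4580 per 100,000.
Difference = 203.1440 − 181.4580 = 21.6860.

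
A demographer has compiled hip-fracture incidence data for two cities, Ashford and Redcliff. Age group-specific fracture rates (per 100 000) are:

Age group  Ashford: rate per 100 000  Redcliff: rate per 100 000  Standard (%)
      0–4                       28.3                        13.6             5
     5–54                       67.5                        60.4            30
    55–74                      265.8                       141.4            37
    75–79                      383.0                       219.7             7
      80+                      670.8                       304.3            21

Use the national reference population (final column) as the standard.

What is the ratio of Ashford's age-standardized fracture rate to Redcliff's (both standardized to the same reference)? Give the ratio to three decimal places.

Standard weights: 0.05, 0.30, 0.37, 0.07, 0.21.
Ashford: 0.0500×28.3 + 0.3000×67.5 + 0.3700×265.8 + 0.0700×383.0 + 0.2100×670.8 = 287.6890 per 100 000.
Redcliff: 0.0500×13.6 + 0.3000×60.4 + 0.3700×141.4 + 0.0700×219.7 + 0.2100×304.3 = 150.4000 per 100 000.
Ratio = 287.6890 ÷ 150.4000 = 1.91283.

1.913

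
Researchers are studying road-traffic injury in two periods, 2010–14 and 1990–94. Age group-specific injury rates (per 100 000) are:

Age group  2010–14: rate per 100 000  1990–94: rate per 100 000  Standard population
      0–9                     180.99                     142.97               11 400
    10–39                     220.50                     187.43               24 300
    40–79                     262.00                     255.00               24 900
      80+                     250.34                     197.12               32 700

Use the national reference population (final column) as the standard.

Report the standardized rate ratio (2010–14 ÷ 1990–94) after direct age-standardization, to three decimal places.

1.166

Standard total = 93 300; weights = 0.1222, 0.2605, 0.2669, 0.3505.
2010–14: 0.1222×180.99 + 0.2605×220.50 + 0.2669×262.00 + 0.3505×250.34 = 237.2064 per 100 000.
1990–94: 0.1222×142.97 + 0.2605×187.43 + 0.2669×255.00 + 0.3505×197.12 = 203.4269 per 100 000.
Ratio = 237.2064 ÷ 203.4269 = 1.16605.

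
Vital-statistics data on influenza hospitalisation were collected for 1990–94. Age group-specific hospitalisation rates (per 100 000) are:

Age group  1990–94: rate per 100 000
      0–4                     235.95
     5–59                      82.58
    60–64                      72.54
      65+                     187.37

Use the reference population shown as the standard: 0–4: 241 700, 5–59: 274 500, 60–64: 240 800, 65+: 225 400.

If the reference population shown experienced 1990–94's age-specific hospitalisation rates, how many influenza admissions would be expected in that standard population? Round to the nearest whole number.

Expected influenza admissions = Σ (standard pop × age-specific rate ÷ 100 000)
= 241 700×235.95/100 000 + 274 500×82.58/100 000 + 240 800×72.54/100 000 + 225 400×187.37/100 000
= 570.29 + 226.68 + 174.68 + 422.33 = 1393.98.

1394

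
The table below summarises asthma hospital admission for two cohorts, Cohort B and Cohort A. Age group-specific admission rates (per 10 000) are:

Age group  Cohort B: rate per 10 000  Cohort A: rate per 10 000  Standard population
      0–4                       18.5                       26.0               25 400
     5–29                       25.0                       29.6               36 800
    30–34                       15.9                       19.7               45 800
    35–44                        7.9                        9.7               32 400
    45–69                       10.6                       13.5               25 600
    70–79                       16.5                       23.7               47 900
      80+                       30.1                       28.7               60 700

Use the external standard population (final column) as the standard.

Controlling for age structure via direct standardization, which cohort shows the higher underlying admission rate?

Cohort A

Standard total = 274 600; weights = 0.0925, 0.1340, 0.1668, 0.1180, 0.0932, 0.1744, 0.2210.
Cohort B: 0.0925×18.5 + 0.1340×25.0 + 0.1668×15.9 + 0.1180×7.9 + 0.0932×10.6 + 0.1744×16.5 + 0.2210×30.1 = 19.1655 per 10 000.
Cohort A: 0.0925×26.0 + 0.1340×29.6 + 0.1668×19.7 + 0.1180×9.7 + 0.0932×13.5 + 0.1744×23.7 + 0.2210×28.7 = 22.5387 per 10 000.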